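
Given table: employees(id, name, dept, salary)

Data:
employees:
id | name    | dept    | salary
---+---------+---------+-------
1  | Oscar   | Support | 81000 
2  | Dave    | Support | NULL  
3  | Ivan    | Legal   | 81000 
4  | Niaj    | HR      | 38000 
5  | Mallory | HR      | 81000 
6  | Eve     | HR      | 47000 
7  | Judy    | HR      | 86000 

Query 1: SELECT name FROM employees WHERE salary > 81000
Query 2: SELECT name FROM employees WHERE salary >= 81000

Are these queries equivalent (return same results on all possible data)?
No, not equivalent

Query 1 returns: [('Judy',)]
Query 2 returns: [('Oscar',), ('Ivan',), ('Mallory',), ('Judy',)]

Reason: > vs >= gives different results when salary = 81000 exists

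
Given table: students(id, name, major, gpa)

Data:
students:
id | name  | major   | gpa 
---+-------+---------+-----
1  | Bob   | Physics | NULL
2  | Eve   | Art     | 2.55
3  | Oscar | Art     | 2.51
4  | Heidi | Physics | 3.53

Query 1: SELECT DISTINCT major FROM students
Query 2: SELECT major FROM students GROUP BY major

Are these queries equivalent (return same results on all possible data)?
Yes, equivalent

Both queries return: [('Art',), ('Physics',)]

Reason: Both get unique majors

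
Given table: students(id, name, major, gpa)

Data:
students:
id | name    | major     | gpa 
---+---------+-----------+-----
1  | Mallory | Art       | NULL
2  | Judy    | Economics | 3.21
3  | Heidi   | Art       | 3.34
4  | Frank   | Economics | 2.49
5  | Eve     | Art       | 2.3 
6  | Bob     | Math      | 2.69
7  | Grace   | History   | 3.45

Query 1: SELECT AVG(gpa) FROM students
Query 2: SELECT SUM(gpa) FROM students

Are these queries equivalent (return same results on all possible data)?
No, not equivalent

Query 1 returns: [(2.9133333333333336,)]
Query 2 returns: [(17.48,)]

Reason: AVG vs SUM give different aggregate values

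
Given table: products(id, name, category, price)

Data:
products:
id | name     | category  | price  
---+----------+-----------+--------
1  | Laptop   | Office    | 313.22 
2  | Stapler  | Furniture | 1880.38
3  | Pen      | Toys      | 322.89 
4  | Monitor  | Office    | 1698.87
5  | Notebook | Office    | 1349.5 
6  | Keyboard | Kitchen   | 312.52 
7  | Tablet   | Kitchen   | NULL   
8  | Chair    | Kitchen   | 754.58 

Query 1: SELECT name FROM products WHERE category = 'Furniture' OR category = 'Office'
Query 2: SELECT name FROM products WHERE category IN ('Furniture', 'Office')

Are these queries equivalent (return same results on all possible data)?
Yes, equivalent

Both queries return: [('Laptop',), ('Monitor',), ('Notebook',), ('Stapler',)]

Reason: OR vs IN are equivalent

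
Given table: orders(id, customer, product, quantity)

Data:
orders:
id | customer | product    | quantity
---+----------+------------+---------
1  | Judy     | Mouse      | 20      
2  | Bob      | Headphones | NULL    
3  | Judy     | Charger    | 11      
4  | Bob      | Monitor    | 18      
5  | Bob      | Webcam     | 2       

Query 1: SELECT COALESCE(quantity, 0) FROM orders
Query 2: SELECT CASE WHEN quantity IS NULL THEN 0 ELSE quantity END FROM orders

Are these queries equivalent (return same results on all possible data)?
Yes, equivalent

Both queries return: [(0,), (2,), (11,), (18,), (20,)]

Reason: COALESCE vs CASE for NULL handling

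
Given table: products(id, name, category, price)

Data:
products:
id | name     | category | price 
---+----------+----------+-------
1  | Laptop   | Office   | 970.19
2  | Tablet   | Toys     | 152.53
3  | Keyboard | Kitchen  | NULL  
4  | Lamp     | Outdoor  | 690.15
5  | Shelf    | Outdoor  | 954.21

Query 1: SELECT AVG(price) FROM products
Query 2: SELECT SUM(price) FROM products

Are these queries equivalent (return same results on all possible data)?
No, not equivalent

Query 1 returns: [(691.77,)]
Query 2 returns: [(2767.08,)]

Reason: AVG vs SUM give different aggregate values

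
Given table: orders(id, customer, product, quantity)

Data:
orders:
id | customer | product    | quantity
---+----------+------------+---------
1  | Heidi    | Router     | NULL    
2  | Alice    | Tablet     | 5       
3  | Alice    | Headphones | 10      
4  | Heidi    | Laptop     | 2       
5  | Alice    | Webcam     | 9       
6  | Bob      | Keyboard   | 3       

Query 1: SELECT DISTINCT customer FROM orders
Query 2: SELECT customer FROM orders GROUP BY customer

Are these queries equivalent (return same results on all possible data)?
Yes, equivalent

Both queries return: [('Alice',), ('Bob',), ('Heidi',)]

Reason: Both get unique customers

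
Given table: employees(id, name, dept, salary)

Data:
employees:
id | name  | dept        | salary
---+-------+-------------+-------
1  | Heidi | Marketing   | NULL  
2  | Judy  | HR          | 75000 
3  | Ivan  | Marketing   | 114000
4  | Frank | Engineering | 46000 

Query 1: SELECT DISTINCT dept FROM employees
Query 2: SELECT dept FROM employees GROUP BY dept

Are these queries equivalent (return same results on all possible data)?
Yes, equivalent

Both queries return: [('Engineering',), ('HR',), ('Marketing',)]

Reason: Both get unique depts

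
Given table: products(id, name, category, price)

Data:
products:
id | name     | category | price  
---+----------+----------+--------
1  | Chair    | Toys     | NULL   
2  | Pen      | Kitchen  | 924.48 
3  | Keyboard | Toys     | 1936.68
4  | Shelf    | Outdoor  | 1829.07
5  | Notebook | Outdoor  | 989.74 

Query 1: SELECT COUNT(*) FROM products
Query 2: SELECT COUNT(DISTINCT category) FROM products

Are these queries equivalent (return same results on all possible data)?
No, not equivalent

Query 1 returns: [(5,)]
Query 2 returns: [(3,)]

Reason: COUNT(*) counts rows, COUNT(DISTINCT category) counts unique categorys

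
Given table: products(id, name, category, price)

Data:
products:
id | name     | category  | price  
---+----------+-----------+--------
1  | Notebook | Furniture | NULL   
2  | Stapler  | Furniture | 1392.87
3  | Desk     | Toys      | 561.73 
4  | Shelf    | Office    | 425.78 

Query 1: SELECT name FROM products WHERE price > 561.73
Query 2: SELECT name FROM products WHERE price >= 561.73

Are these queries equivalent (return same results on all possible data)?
No, not equivalent

Query 1 returns: [('Stapler',)]
Query 2 returns: [('Stapler',), ('Desk',)]

Reason: > vs >= gives different results when price = 561.73 exists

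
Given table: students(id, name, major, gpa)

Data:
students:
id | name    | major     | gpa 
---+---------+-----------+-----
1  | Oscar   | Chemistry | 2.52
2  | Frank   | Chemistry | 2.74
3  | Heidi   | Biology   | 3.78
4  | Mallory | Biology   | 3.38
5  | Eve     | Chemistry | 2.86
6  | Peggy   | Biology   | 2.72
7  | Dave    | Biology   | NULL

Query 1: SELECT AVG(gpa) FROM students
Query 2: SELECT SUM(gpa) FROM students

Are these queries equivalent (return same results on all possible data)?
No, not equivalent

Query 1 returns: [(3.0,)]
Query 2 returns: [(18.0,)]

Reason: AVG vs SUM give different aggregate values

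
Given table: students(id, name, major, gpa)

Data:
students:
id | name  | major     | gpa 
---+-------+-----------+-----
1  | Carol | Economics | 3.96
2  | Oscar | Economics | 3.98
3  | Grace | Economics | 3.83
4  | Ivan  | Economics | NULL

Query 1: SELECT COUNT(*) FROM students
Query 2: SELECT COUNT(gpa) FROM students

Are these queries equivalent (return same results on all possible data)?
No, not equivalent

Query 1 returns: [(4,)]
Query 2 returns: [(3,)]

Reason: COUNT(*) includes NULLs, COUNT(column) excludes them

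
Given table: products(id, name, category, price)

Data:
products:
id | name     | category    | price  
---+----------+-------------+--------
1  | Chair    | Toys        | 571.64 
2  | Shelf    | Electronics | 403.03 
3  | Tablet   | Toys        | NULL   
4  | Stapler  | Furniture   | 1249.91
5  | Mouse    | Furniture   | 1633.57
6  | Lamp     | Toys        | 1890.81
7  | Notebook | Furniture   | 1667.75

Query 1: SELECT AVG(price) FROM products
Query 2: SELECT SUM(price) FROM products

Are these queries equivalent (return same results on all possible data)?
No, not equivalent

Query 1 returns: [(1236.1183333333333,)]
Query 2 returns: [(7416.71,)]

Reason: AVG vs SUM give different aggregate values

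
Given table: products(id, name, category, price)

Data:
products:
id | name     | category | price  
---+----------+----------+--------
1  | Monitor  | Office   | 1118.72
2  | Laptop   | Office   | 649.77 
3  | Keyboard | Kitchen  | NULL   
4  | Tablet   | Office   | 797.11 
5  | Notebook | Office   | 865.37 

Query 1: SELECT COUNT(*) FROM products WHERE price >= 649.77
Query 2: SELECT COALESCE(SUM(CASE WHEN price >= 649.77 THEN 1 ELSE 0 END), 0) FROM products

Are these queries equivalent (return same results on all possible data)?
Yes, equivalent

Both queries return: [(4,)]

Reason: COUNT with WHERE vs conditional SUM (COALESCE handles empty-table NULL)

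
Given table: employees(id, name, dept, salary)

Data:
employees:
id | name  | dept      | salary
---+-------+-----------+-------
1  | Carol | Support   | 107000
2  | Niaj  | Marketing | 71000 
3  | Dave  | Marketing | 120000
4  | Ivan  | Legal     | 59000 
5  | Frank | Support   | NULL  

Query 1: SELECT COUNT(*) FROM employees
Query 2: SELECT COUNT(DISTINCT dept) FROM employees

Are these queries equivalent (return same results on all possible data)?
No, not equivalent

Query 1 returns: [(5,)]
Query 2 returns: [(3,)]

Reason: COUNT(*) counts rows, COUNT(DISTINCT dept) counts unique depts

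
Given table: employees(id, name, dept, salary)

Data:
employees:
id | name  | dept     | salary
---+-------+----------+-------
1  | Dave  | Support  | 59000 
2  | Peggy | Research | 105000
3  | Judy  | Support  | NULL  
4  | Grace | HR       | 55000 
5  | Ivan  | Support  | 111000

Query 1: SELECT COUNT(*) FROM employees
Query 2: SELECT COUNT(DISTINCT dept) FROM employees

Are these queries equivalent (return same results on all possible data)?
No, not equivalent

Query 1 returns: [(5,)]
Query 2 returns: [(3,)]

Reason: COUNT(*) counts rows, COUNT(DISTINCT dept) counts unique depts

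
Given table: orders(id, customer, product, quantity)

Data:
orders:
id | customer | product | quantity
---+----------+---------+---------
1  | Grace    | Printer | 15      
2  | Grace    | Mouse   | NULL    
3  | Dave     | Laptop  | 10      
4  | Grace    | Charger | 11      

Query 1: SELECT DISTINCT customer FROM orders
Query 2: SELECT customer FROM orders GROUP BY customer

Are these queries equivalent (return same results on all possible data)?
Yes, equivalent

Both queries return: [('Dave',), ('Grace',)]

Reason: Both get unique customers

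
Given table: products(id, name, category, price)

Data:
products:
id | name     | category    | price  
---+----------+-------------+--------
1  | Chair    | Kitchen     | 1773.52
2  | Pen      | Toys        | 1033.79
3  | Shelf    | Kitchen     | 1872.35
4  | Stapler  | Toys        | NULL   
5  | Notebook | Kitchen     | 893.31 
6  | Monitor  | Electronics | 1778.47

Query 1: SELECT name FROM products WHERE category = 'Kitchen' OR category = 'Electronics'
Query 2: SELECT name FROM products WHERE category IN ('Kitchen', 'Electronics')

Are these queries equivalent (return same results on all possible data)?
Yes, equivalent

Both queries return: [('Chair',), ('Monitor',), ('Notebook',), ('Shelf',)]

Reason: OR vs IN are equivalent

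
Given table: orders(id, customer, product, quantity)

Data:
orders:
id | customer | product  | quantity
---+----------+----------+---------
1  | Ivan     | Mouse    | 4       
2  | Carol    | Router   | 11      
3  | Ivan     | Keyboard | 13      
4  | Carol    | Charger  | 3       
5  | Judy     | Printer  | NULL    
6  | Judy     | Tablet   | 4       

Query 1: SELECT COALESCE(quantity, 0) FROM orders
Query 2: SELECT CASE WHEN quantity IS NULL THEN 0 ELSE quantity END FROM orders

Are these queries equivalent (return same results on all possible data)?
Yes, equivalent

Both queries return: [(0,), (3,), (4,), (4,), (11,), (13,)]

Reason: COALESCE vs CASE for NULL handling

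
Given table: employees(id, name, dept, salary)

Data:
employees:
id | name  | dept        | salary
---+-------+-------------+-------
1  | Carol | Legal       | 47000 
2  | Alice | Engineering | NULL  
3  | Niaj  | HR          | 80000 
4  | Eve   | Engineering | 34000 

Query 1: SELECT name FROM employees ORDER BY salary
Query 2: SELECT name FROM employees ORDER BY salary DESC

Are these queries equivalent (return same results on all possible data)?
No, not equivalent

Query 1 returns: [('Alice',), ('Eve',), ('Carol',), ('Niaj',)]
Query 2 returns: [('Niaj',), ('Carol',), ('Eve',), ('Alice',)]

Reason: ASC vs DESC gives opposite ordering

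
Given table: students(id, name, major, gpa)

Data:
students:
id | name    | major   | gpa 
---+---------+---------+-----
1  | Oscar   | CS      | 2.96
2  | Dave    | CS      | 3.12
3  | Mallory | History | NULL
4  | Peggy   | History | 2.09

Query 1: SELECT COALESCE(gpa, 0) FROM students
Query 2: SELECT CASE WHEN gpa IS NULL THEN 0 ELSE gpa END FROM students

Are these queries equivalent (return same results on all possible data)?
Yes, equivalent

Both queries return: [(0,), (2.09,), (2.96,), (3.12,)]

Reason: COALESCE vs CASE for NULL handling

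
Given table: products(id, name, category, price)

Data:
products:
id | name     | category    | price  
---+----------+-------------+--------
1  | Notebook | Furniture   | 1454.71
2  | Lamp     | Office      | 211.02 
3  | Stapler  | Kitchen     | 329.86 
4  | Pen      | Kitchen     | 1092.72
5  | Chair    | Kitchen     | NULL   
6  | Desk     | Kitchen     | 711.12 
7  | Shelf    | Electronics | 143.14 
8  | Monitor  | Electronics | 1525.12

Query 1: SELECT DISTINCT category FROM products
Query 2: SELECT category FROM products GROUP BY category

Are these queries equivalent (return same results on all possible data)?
Yes, equivalent

Both queries return: [('Electronics',), ('Furniture',), ('Kitchen',), ('Office',)]

Reason: Both get unique categorys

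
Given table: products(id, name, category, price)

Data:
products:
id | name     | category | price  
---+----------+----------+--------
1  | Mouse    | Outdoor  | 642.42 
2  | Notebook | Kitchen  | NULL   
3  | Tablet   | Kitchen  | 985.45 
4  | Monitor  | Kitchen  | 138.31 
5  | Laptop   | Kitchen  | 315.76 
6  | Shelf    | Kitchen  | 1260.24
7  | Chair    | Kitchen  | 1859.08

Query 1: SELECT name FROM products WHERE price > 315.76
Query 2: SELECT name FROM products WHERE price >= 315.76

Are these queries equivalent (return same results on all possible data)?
No, not equivalent

Query 1 returns: [('Mouse',), ('Tablet',), ('Shelf',), ('Chair',)]
Query 2 returns: [('Mouse',), ('Tablet',), ('Laptop',), ('Shelf',), ('Chair',)]

Reason: > vs >= gives different results when price = 315.76 exists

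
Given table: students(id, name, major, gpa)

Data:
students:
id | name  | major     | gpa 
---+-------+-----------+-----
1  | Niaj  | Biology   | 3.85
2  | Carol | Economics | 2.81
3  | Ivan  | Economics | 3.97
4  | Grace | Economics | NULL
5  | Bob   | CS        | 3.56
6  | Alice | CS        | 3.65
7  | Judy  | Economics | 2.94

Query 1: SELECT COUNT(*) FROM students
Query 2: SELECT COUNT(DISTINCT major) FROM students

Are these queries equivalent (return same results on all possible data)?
No, not equivalent

Query 1 returns: [(7,)]
Query 2 returns: [(3,)]

Reason: COUNT(*) counts rows, COUNT(DISTINCT major) counts unique majors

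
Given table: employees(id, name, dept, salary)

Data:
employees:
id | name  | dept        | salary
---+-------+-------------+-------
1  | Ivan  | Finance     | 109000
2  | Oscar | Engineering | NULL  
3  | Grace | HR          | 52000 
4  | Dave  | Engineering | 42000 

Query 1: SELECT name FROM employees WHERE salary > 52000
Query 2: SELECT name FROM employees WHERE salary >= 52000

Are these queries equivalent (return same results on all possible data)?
No, not equivalent

Query 1 returns: [('Ivan',)]
Query 2 returns: [('Ivan',), ('Grace',)]

Reason: > vs >= gives different results when salary = 52000 exists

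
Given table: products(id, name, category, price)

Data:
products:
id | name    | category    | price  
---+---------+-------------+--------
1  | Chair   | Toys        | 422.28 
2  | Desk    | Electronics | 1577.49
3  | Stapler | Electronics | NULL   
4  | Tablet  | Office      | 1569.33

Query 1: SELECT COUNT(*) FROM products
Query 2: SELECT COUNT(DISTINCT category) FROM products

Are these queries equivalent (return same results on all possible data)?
No, not equivalent

Query 1 returns: [(4,)]
Query 2 returns: [(3,)]

Reason: COUNT(*) counts rows, COUNT(DISTINCT category) counts unique categorys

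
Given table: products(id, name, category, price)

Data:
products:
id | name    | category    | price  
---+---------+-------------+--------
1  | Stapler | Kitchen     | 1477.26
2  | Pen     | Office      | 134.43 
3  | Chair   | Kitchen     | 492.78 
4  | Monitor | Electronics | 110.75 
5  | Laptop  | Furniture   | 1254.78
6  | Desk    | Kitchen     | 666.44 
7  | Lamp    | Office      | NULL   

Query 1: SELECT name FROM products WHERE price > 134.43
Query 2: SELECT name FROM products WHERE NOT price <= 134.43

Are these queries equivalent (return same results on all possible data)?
Yes, equivalent

Both queries return: [('Chair',), ('Desk',), ('Laptop',), ('Stapler',)]

Reason: Both filter price > 134.43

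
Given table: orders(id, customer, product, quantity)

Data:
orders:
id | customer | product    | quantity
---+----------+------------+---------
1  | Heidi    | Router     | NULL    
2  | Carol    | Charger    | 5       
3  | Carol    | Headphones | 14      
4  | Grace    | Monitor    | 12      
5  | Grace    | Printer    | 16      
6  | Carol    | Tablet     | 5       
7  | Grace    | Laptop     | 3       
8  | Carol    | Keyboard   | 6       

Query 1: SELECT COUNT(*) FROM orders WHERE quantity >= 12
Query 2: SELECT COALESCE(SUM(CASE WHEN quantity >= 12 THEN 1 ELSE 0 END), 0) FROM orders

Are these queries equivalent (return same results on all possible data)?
Yes, equivalent

Both queries return: [(3,)]

Reason: COUNT with WHERE vs conditional SUM (COALESCE handles empty-table NULL)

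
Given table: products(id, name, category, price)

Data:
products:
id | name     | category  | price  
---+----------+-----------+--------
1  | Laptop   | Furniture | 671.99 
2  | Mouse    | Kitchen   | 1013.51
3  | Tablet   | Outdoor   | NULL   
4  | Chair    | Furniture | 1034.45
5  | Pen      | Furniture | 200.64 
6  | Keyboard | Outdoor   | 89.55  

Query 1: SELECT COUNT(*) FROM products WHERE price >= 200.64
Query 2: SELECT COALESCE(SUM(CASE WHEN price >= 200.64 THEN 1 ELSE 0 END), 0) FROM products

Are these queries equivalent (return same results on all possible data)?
Yes, equivalent

Both queries return: [(4,)]

Reason: COUNT with WHERE vs conditional SUM (COALESCE handles empty-table NULL)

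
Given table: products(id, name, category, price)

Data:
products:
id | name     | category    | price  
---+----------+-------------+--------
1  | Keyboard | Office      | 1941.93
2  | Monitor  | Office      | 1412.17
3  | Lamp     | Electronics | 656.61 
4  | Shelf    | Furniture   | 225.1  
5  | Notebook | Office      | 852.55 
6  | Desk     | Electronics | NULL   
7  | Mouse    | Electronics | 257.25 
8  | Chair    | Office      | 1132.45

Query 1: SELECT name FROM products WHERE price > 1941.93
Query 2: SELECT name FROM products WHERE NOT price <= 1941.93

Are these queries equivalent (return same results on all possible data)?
Yes, equivalent

Both queries return: []

Reason: Both filter price > 1941.93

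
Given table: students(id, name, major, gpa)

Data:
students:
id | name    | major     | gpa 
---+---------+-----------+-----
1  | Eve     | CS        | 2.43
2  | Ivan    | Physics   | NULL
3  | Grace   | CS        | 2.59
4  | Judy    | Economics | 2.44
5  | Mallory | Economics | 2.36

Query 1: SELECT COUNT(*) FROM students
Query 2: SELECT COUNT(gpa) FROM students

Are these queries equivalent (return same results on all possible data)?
No, not equivalent

Query 1 returns: [(5,)]
Query 2 returns: [(4,)]

Reason: COUNT(*) includes NULLs, COUNT(column) excludes them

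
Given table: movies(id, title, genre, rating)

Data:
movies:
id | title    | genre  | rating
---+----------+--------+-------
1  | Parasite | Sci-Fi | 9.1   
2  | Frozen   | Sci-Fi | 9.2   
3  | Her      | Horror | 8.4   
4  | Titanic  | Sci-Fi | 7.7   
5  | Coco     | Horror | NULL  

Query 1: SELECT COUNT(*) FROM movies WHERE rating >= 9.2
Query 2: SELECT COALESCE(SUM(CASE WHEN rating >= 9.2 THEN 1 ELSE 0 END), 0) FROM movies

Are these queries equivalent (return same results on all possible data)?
Yes, equivalent

Both queries return: [(1,)]

Reason: COUNT with WHERE vs conditional SUM (COALESCE handles empty-table NULL)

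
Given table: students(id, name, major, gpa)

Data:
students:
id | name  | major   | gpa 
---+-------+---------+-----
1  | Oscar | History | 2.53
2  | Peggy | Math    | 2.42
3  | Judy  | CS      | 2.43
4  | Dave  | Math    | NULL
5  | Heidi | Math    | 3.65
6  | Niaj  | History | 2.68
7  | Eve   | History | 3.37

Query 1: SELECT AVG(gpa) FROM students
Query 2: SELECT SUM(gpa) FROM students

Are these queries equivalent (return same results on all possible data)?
No, not equivalent

Query 1 returns: [(2.8466666666666662,)]
Query 2 returns: [(17.08,)]

Reason: AVG vs SUM give different aggregate values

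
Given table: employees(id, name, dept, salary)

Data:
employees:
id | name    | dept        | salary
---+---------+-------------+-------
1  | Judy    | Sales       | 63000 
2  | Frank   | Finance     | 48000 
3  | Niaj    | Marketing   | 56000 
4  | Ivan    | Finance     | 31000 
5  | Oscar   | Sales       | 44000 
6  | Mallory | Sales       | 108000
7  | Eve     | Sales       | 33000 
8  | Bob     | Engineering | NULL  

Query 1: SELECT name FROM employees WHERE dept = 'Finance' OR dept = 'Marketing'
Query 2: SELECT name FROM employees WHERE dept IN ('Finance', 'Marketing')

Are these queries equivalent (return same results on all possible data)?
Yes, equivalent

Both queries return: [('Frank',), ('Ivan',), ('Niaj',)]

Reason: OR vs IN are equivalent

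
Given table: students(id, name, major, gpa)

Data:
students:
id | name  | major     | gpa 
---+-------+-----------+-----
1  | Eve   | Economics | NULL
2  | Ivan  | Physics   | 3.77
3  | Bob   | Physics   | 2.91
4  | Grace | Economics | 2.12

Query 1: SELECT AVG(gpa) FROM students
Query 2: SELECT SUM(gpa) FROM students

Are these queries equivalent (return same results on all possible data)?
No, not equivalent

Query 1 returns: [(2.9333333333333336,)]
Query 2 returns: [(8.8,)]

Reason: AVG vs SUM give different aggregate values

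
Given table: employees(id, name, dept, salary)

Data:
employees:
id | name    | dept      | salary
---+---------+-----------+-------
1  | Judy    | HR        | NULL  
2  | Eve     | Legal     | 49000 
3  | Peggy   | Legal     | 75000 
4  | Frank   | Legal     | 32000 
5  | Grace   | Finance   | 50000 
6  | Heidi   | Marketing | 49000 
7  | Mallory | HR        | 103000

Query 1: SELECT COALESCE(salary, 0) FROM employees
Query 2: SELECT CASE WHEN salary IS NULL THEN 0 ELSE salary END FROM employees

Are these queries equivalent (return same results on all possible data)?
Yes, equivalent

Both queries return: [(0,), (32000,), (49000,), (49000,), (50000,), (75000,), (103000,)]

Reason: COALESCE vs CASE for NULL handling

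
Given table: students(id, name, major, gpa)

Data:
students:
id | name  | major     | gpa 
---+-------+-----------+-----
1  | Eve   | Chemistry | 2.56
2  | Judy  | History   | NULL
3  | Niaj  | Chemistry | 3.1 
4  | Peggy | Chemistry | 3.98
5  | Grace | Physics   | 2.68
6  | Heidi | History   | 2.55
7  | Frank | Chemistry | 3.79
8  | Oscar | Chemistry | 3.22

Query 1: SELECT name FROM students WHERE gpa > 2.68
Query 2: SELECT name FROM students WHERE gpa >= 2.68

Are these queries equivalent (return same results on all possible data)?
No, not equivalent

Query 1 returns: [('Niaj',), ('Peggy',), ('Frank',), ('Oscar',)]
Query 2 returns: [('Niaj',), ('Peggy',), ('Grace',), ('Frank',), ('Oscar',)]

Reason: > vs >= gives different results when gpa = 2.68 exists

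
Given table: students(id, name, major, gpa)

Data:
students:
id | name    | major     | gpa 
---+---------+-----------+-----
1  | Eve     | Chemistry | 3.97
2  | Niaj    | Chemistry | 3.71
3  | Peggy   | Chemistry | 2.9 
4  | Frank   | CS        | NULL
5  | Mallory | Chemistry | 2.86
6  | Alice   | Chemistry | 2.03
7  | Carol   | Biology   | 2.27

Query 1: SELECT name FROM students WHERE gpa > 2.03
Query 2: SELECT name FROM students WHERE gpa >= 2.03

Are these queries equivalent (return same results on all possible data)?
No, not equivalent

Query 1 returns: [('Eve',), ('Niaj',), ('Peggy',), ('Mallory',), ('Carol',)]
Query 2 returns: [('Eve',), ('Niaj',), ('Peggy',), ('Mallory',), ('Alice',), ('Carol',)]

Reason: > vs >= gives different results when gpa = 2.03 exists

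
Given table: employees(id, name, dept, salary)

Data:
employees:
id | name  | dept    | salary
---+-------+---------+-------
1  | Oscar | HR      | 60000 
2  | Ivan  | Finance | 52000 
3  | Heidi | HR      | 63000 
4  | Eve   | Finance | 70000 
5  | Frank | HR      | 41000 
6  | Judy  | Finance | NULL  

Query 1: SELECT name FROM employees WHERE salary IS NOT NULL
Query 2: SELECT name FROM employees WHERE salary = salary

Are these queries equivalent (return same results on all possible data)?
Yes, equivalent

Both queries return: [('Eve',), ('Frank',), ('Heidi',), ('Ivan',), ('Oscar',)]

Reason: IS NOT NULL vs self-equality (both exclude NULLs)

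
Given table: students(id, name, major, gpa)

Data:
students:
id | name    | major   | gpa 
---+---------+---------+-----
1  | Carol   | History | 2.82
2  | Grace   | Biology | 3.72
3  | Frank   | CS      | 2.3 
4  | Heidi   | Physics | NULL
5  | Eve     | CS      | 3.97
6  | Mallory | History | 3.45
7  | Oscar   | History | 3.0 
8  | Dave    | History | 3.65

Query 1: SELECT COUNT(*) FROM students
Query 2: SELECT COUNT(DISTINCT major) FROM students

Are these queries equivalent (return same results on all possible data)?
No, not equivalent

Query 1 returns: [(8,)]
Query 2 returns: [(4,)]

Reason: COUNT(*) counts rows, COUNT(DISTINCT major) counts unique majors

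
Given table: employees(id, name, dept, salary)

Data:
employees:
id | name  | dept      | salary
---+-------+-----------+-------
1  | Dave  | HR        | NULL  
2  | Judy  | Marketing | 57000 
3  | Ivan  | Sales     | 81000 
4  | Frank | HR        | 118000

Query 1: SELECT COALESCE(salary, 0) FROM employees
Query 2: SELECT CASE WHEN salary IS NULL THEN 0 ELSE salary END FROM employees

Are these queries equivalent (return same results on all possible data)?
Yes, equivalent

Both queries return: [(0,), (57000,), (81000,), (118000,)]

Reason: COALESCE vs CASE for NULL handling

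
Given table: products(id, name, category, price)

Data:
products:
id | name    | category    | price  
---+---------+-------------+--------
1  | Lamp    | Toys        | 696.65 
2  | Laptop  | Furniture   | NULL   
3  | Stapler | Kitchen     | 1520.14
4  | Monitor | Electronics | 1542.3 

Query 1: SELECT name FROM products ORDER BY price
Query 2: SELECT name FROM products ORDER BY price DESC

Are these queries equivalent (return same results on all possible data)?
No, not equivalent

Query 1 returns: [('Laptop',), ('Lamp',), ('Stapler',), ('Monitor',)]
Query 2 returns: [('Monitor',), ('Stapler',), ('Lamp',), ('Laptop',)]

Reason: ASC vs DESC gives opposite ordering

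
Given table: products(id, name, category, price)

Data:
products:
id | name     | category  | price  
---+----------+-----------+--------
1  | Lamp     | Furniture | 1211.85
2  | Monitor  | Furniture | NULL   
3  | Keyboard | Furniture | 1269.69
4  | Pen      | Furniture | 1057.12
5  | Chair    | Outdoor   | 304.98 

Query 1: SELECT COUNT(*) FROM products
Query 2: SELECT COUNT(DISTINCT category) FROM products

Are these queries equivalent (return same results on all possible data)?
No, not equivalent

Query 1 returns: [(5,)]
Query 2 returns: [(2,)]

Reason: COUNT(*) counts rows, COUNT(DISTINCT category) counts unique categorys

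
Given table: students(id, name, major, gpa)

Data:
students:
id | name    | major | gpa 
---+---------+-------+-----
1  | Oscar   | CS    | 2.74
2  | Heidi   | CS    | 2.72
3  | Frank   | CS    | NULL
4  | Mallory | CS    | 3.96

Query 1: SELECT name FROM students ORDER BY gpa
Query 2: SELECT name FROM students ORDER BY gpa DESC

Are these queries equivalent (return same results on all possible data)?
No, not equivalent

Query 1 returns: [('Frank',), ('Heidi',), ('Oscar',), ('Mallory',)]
Query 2 returns: [('Mallory',), ('Oscar',), ('Heidi',), ('Frank',)]

Reason: ASC vs DESC gives opposite ordering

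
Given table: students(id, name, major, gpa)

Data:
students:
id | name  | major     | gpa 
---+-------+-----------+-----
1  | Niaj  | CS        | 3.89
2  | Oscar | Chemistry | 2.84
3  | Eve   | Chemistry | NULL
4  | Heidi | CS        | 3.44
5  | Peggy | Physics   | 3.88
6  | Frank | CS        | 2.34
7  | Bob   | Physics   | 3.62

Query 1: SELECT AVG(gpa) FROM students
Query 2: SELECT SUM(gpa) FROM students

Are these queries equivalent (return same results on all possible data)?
No, not equivalent

Query 1 returns: [(3.3349999999999995,)]
Query 2 returns: [(20.009999999999998,)]

Reason: AVG vs SUM give different aggregate values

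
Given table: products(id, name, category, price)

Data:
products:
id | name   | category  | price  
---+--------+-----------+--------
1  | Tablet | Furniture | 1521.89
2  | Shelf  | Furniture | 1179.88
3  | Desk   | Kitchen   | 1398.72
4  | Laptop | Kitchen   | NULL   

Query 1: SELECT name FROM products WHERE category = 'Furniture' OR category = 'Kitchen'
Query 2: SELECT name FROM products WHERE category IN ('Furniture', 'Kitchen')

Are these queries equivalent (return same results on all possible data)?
Yes, equivalent

Both queries return: [('Desk',), ('Laptop',), ('Shelf',), ('Tablet',)]

Reason: OR vs IN are equivalent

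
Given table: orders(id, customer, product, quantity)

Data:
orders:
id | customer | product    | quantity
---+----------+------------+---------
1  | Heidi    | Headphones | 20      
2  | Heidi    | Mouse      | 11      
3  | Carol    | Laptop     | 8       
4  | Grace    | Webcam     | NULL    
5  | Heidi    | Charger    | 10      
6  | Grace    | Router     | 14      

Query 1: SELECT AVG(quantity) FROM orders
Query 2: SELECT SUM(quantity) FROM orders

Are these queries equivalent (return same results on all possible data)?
No, not equivalent

Query 1 returns: [(12.6,)]
Query 2 returns: [(63,)]

Reason: AVG vs SUM give different aggregate values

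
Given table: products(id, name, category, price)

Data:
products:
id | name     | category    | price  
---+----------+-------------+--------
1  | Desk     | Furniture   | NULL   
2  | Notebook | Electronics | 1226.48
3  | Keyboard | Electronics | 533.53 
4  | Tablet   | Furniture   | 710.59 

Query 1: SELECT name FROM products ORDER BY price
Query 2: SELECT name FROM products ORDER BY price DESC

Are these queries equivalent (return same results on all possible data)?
No, not equivalent

Query 1 returns: [('Desk',), ('Keyboard',), ('Tablet',), ('Notebook',)]
Query 2 returns: [('Notebook',), ('Tablet',), ('Keyboard',), ('Desk',)]

Reason: ASC vs DESC gives opposite ordering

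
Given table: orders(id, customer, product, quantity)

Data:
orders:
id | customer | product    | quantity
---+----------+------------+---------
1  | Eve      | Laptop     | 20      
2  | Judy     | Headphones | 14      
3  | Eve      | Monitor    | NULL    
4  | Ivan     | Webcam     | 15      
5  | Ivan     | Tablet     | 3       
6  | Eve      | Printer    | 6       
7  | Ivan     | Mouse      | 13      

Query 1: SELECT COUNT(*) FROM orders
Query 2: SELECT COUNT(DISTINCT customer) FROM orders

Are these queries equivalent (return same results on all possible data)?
No, not equivalent

Query 1 returns: [(7,)]
Query 2 returns: [(3,)]

Reason: COUNT(*) counts rows, COUNT(DISTINCT customer) counts unique customers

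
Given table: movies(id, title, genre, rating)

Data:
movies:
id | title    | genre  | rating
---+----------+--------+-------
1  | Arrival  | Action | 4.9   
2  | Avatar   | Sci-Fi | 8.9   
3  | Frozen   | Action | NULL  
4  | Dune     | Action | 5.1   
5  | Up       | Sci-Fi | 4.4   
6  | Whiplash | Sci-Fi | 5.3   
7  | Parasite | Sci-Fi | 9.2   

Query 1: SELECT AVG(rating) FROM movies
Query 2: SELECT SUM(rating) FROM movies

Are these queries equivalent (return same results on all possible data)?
No, not equivalent

Query 1 returns: [(6.3,)]
Query 2 returns: [(37.8,)]

Reason: AVG vs SUM give different aggregate values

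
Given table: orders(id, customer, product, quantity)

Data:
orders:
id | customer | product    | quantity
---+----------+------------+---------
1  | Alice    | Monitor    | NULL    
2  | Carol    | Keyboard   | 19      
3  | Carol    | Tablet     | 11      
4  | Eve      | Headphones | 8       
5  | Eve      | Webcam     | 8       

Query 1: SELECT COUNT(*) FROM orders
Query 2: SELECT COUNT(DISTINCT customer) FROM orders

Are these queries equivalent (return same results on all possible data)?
No, not equivalent

Query 1 returns: [(5,)]
Query 2 returns: [(3,)]

Reason: COUNT(*) counts rows, COUNT(DISTINCT customer) counts unique customers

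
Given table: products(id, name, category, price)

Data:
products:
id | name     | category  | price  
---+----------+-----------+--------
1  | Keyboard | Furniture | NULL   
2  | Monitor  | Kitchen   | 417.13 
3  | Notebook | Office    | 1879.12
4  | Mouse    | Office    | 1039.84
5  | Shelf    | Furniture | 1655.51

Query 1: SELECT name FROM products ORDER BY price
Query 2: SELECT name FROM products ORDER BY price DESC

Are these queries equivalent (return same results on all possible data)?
No, not equivalent

Query 1 returns: [('Keyboard',), ('Monitor',), ('Mouse',), ('Shelf',), ('Notebook',)]
Query 2 returns: [('Notebook',), ('Shelf',), ('Mouse',), ('Monitor',), ('Keyboard',)]

Reason: ASC vs DESC gives opposite ordering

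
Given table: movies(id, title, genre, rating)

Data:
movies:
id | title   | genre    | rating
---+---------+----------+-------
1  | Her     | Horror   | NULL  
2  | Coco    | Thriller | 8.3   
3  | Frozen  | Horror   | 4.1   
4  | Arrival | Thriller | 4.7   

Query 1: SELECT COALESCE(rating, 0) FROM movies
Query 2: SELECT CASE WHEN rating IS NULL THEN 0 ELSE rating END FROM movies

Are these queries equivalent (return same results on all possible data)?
Yes, equivalent

Both queries return: [(0,), (4.1,), (4.7,), (8.3,)]

Reason: COALESCE vs CASE for NULL handling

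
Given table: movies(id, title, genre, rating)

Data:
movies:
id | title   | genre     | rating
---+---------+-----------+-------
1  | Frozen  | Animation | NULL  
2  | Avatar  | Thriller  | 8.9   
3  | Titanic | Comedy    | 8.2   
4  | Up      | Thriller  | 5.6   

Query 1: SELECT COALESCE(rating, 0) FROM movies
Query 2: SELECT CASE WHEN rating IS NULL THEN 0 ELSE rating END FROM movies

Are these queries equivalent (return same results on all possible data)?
Yes, equivalent

Both queries return: [(0,), (5.6,), (8.2,), (8.9,)]

Reason: COALESCE vs CASE for NULL handling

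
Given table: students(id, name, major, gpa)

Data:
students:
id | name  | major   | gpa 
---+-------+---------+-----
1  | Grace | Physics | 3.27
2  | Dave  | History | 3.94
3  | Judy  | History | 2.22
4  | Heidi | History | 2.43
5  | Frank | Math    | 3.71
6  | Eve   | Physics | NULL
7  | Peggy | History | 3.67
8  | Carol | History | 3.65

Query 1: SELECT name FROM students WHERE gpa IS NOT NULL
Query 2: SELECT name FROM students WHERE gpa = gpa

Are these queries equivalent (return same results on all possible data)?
Yes, equivalent

Both queries return: [('Carol',), ('Dave',), ('Frank',), ('Grace',), ('Heidi',), ('Judy',), ('Peggy',)]

Reason: IS NOT NULL vs self-equality (both exclude NULLs)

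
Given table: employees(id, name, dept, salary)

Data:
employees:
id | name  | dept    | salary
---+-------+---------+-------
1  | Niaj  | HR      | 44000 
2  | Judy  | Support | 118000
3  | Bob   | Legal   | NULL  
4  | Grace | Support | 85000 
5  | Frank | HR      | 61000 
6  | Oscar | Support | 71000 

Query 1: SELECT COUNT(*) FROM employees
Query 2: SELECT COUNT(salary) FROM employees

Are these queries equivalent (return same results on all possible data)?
No, not equivalent

Query 1 returns: [(6,)]
Query 2 returns: [(5,)]

Reason: COUNT(*) includes NULLs, COUNT(column) excludes them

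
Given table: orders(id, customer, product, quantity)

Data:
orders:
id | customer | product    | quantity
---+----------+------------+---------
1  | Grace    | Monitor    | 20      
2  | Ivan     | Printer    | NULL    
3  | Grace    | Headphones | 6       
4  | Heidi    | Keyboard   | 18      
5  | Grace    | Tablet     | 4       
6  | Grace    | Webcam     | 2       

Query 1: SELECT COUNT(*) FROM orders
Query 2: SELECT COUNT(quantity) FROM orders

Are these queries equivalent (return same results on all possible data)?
No, not equivalent

Query 1 returns: [(6,)]
Query 2 returns: [(5,)]

Reason: COUNT(*) includes NULLs, COUNT(column) excludes them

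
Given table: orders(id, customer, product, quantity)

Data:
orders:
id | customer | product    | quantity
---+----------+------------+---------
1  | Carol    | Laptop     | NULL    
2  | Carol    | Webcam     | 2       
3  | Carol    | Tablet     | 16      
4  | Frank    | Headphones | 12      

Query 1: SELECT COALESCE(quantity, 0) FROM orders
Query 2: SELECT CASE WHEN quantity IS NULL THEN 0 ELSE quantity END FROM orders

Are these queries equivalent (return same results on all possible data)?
Yes, equivalent

Both queries return: [(0,), (2,), (12,), (16,)]

Reason: COALESCE vs CASE for NULL handling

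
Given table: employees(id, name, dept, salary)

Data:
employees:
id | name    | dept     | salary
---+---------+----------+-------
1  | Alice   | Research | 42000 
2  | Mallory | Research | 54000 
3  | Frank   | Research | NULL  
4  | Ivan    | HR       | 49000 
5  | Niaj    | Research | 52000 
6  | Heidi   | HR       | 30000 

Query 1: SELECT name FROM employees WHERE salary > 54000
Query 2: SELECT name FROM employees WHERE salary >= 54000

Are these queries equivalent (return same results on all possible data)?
No, not equivalent

Query 1 returns: []
Query 2 returns: [('Mallory',)]

Reason: > vs >= gives different results when salary = 54000 exists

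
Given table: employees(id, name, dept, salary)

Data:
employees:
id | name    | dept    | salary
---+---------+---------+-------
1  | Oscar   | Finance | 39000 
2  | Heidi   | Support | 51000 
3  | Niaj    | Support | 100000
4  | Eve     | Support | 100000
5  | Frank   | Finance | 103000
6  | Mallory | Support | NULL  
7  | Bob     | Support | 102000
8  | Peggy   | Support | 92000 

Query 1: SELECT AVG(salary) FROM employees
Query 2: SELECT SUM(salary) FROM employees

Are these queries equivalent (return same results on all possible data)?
No, not equivalent

Query 1 returns: [(83857.14285714286,)]
Query 2 returns: [(587000,)]

Reason: AVG vs SUM give different aggregate values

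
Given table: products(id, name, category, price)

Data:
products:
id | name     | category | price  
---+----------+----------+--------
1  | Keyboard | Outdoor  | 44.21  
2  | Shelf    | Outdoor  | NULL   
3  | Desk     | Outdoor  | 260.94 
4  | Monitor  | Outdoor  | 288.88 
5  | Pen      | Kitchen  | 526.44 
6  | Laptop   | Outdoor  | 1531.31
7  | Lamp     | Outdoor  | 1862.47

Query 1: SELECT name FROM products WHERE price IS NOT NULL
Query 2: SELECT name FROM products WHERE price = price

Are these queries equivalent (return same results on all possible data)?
Yes, equivalent

Both queries return: [('Desk',), ('Keyboard',), ('Lamp',), ('Laptop',), ('Monitor',), ('Pen',)]

Reason: IS NOT NULL vs self-equality (both exclude NULLs)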